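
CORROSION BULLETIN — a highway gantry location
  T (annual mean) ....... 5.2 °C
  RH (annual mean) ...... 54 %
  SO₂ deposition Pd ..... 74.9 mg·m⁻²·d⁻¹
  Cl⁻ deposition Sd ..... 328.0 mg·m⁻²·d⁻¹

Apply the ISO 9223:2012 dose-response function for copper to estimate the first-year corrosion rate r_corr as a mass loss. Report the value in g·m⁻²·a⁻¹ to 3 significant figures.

r_corr = 5.88 g·m⁻²·a⁻¹

copper: T≤10 °C ⇒ hinge +0.126·(5.2−10) = -0.6048
  sulphur-dioxide contribution → 0.2151 μm/a
  chloride contribution → 0.4415 μm/a
  total first-year rate 0.6566 μm/a
Convert to mass loss: 0.6566 μm/a × 8.96 g/cm³ = 5.883 g·m⁻²·a⁻¹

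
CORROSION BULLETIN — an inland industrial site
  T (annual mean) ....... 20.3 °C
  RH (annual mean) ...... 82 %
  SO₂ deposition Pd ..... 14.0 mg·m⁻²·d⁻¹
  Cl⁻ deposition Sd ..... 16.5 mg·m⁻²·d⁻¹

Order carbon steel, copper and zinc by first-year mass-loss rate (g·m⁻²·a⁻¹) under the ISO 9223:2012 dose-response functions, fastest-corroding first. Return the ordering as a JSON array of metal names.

carbon steel: temperature factor f = -0.054·(10.3) = -0.5562
  Pd branch = 1.77·Pd^0.52·e^(0.02·RH+f) = 20.64 μm/a
  Sd branch = 0.102·Sd^0.62·e^(0.033·RH+0.04·T) = 19.56 μm/a
  r_corr = 20.64 + 19.56 = 40.19 μm/a
  mass loss = 40.19 μm/a × 7.85 g/cm³ = 315.5 g·m⁻²·a⁻¹
copper: temperature factor f = -0.080·(10.3) = -0.8240
  SO₂ term: 0.0053·14.0^0.26·exp(0.059·82-0.8240) = 0.5828
  Cl⁻ term: 0.01025·16.5^0.27·exp(0.036·82+0.049·20.3) = 1.131
  sum: 0.5828 + 1.131 → r_corr = 1.714 μm/a
  mass loss = 1.714 μm/a × 8.96 g/cm³ = 15.36 g·m⁻²·a⁻¹
zinc: f(T) = -0.071·(T−10) [T>10 °C] = -0.7313
  SO₂ term: 0.0129·14.0^0.44·exp(0.046·82-0.7313) = 0.8619
  Sd branch = 0.0175·Sd^0.57·e^(0.008·RH+0.085·T) = 0.936 μm/a
  sum: 0.8619 + 0.936 → r_corr = 1.798 μm/a
  mass loss = 1.798 μm/a × 7.14 g/cm³ = 12.84 g·m⁻²·a⁻¹
Ordering by g·m⁻²·a⁻¹: carbon steel (316) > copper (15.4) > zinc (12.8)

["carbon steel", "copper", "zinc"]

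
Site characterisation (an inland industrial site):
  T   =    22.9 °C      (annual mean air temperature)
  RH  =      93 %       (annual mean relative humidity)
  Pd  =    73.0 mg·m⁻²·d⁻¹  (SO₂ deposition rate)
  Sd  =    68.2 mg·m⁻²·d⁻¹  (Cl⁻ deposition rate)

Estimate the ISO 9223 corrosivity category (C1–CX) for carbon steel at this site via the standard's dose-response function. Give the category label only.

carbon steel: temperature factor f = -0.054·(12.9) = -0.6966
  SO₂ term: 1.77·73.0^0.52·exp(0.02·93-0.6966) = 52.74
  Cl⁻ term: 0.102·68.2^0.62·exp(0.033·93+0.04·22.9) = 75.2
  sum: 52.74 + 75.2 → r_corr = 127.9 μm/a
Category bounds: 80…200 μm/a bracket r_corr ⇒ C5

C5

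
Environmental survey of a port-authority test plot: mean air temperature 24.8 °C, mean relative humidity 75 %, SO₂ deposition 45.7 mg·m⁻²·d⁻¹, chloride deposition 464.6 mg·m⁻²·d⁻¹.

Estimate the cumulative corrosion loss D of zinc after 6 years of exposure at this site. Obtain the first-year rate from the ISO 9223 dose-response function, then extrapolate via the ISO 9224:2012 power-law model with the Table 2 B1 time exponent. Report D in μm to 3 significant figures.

D(6) = 40.6 μm

zinc: f(T) = -0.071·(T−10) [T>10 °C] = -1.0508
  sulphur-dioxide contribution → 0.7637 μm/a
  chloride contribution → 8.696 μm/a
  total first-year rate 9.46 μm/a
Long-term exponent b (ISO 9224 Table 2, B1) = 0.813
  D(6) = 9.46 × 6^0.813 = 9.46 × 4.292 = 40.6 μm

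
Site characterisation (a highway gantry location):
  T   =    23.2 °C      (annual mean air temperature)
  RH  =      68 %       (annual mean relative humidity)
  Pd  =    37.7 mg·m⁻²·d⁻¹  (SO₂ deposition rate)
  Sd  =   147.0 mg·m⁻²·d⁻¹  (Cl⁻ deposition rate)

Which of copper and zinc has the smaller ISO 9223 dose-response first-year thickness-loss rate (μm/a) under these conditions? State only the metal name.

copper: temperature factor f = -0.080·(13.2) = -1.0560
  sulphur-dioxide contribution → 0.2618 μm/a
  chloride contribution → 1.422 μm/a
  total first-year rate 1.683 μm/a
zinc: f(T) = -0.071·(T−10) [T>10 °C] = -0.9372
  sulphur-dioxide contribution → 0.5697 μm/a
  chloride contribution → 3.725 μm/a
  total first-year rate 4.294 μm/a
Ordering by μm/a: zinc (4.29) > copper (1.68)

copper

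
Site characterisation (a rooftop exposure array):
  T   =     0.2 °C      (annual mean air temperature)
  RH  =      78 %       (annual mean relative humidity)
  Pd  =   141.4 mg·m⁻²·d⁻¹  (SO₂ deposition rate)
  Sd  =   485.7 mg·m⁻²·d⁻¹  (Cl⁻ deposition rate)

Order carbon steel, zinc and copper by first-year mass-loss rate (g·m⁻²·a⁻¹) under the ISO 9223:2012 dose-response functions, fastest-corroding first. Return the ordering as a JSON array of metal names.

carbon steel: temperature factor f = +0.150·(-9.8) = -1.4700
  sulphur-dioxide contribution → 25.43 μm/a
  chloride contribution → 62.44 μm/a
  total first-year rate 87.87 μm/a
  mass loss = 87.87 μm/a × 7.85 g/cm³ = 689.8 g·m⁻²·a⁻¹
zinc: f(T) = +0.038·(T−10) [T≤10 °C] = -0.3724
  sulphur-dioxide contribution → 2.84 μm/a
  chloride contribution → 1.129 μm/a
  ⇒ r_corr(zinc) = 3.969 μm/a
  mass loss = 3.969 μm/a × 7.14 g/cm³ = 28.34 g·m⁻²·a⁻¹
copper: temperature factor f = +0.126·(-9.8) = -1.2348
  sulphur-dioxide contribution → 0.5569 μm/a
  chloride contribution → 0.9116 μm/a
  total first-year rate 1.468 μm/a
  mass loss = 1.468 μm/a × 8.96 g/cm³ = 13.16 g·m⁻²·a⁻¹
Ordering by g·m⁻²·a⁻¹: carbon steel (690) > zinc (28.3) > copper (13.2)

["carbon steel", "zinc", "copper"]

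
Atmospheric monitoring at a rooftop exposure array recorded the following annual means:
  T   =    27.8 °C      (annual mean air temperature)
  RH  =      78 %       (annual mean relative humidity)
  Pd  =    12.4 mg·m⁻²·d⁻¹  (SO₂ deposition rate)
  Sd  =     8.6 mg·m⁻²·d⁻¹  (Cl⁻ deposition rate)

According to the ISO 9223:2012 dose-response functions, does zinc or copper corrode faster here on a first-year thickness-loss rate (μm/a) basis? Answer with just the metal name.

zinc

zinc: temperature factor f = -0.071·(17.8) = -1.2638
  sulphur-dioxide contribution → 0.3991 μm/a
  chloride contribution → 1.183 μm/a
  ⇒ r_corr(zinc) = 1.582 μm/a
copper: T>10 °C ⇒ hinge -0.080·(27.8−10) = -1.4240
  sulphur-dioxide contribution → 0.2448 μm/a
  chloride contribution → 1.186 μm/a
  total first-year rate 1.431 μm/a
Ordering by μm/a: zinc (1.58) > copper (1.43)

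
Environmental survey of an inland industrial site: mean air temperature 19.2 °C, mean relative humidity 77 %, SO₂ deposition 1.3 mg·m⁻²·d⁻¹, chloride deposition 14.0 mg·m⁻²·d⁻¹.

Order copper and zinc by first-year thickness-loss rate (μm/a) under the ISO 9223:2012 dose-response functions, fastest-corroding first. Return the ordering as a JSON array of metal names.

["copper", "zinc"]

copper: f(T) = -0.080·(T−10) [T>10 °C] = -0.7360
  SO₂ term: 0.0053·1.3^0.26·exp(0.059·77-0.7360) = 0.2554
  Sd branch = 0.01025·Sd^0.27·e^(0.036·RH+0.049·T) = 0.8563 μm/a
  r_corr = 0.2554 + 0.8563 = 1.112 μm/a
zinc: temperature factor f = -0.071·(9.2) = -0.6532
  SO₂ term: 0.0129·1.3^0.44·exp(0.046·77-0.6532) = 0.2602
  Cl⁻ term: 0.0175·14.0^0.57·exp(0.008·77+0.085·19.2) = 0.7458
  sum: 0.2602 + 0.7458 → r_corr = 1.006 μm/a
Ordering by μm/a: copper (1.11) > zinc (1.01)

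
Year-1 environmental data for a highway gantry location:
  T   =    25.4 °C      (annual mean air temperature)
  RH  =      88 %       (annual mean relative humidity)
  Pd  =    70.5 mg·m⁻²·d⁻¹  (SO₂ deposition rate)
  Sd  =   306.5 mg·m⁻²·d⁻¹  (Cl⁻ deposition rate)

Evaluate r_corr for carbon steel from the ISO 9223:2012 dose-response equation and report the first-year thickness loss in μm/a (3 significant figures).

r_corr = 220 μm/a

carbon steel: T>10 °C ⇒ hinge -0.054·(25.4−10) = -0.8316
  Pd branch = 1.77·Pd^0.52·e^(0.02·RH+f) = 40.95 μm/a
  Sd branch = 0.102·Sd^0.62·e^(0.033·RH+0.04·T) = 178.9 μm/a
  r_corr = 40.95 + 178.9 = 219.9 μm/a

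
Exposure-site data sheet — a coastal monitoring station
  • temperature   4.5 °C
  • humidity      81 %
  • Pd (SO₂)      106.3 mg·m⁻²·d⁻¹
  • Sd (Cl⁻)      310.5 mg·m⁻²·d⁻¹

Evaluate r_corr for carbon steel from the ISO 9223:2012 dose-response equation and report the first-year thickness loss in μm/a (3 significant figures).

carbon steel: f(T) = +0.150·(T−10) [T≤10 °C] = -0.8250
  Pd branch = 1.77·Pd^0.52·e^(0.02·RH+f) = 44.36 μm/a
  Sd branch = 0.102·Sd^0.62·e^(0.033·RH+0.04·T) = 62.05 μm/a
  r_corr = 44.36 + 62.05 = 106.4 μm/a

r_corr = 106 μm/a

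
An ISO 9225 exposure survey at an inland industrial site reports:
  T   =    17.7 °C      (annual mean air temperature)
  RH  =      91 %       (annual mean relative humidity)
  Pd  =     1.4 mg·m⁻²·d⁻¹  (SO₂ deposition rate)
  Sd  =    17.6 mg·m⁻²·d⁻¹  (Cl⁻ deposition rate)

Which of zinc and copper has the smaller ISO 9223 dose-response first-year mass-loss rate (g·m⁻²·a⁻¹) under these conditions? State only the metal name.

zinc: temperature factor f = -0.071·(7.7) = -0.5467
  sulphur-dioxide contribution → 0.5694 μm/a
  chloride contribution → 0.8366 μm/a
  ⇒ r_corr(zinc) = 1.406 μm/a
  mass loss = 1.406 μm/a × 7.14 g/cm³ = 10.04 g·m⁻²·a⁻¹
copper: T>10 °C ⇒ hinge -0.080·(17.7−10) = -0.6160
  sulphur-dioxide contribution → 0.6706 μm/a
  chloride contribution → 1.401 μm/a
  total first-year rate 2.072 μm/a
  mass loss = 2.072 μm/a × 8.96 g/cm³ = 18.56 g·m⁻²·a⁻¹
Ordering by g·m⁻²·a⁻¹: copper (18.6) > zinc (10)

zinc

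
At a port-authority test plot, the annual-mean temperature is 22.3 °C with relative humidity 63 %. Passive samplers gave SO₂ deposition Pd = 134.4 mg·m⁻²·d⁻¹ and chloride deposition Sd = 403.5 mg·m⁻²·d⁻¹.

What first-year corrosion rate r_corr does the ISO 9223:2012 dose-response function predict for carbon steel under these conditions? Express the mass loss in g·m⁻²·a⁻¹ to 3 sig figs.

r_corr = 967 g·m⁻²·a⁻¹

carbon steel: temperature factor f = -0.054·(12.3) = -0.6642
  SO₂ term: 1.77·134.4^0.52·exp(0.02·63-0.6642) = 41.07
  Sd branch = 0.102·Sd^0.62·e^(0.033·RH+0.04·T) = 82.13 μm/a
  sum: 41.07 + 82.13 → r_corr = 123.2 μm/a
Convert to mass loss: 123.2 μm/a × 7.85 g/cm³ = 967.1 g·m⁻²·a⁻¹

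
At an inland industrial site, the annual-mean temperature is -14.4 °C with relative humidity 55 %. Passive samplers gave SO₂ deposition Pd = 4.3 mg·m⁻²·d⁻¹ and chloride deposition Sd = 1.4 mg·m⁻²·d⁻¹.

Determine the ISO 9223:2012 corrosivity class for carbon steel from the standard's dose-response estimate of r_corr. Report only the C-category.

C1

carbon steel: temperature factor f = +0.150·(-24.4) = -3.6600
  sulphur-dioxide contribution → 0.2921 μm/a
  chloride contribution → 0.4338 μm/a
  total first-year rate 0.7259 μm/a
ISO 9223 Table 2 (carbon steel): 0 < 0.726 ≤ 1.3 μm/a ⇒ C1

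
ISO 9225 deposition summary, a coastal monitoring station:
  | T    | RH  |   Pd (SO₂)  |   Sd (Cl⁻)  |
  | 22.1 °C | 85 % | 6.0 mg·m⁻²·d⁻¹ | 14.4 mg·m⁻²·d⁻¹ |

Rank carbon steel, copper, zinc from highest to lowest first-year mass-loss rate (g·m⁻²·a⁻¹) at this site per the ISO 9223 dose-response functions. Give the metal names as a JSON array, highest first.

carbon steel: f(T) = -0.054·(T−10) [T>10 °C] = -0.6534
  SO₂ term: 1.77·6.0^0.52·exp(0.02·85-0.6534) = 12.8
  Sd branch = 0.102·Sd^0.62·e^(0.033·RH+0.04·T) = 21.33 μm/a
  r_corr = 12.8 + 21.33 = 34.12 μm/a
  mass loss = 34.12 μm/a × 7.85 g/cm³ = 267.9 g·m⁻²·a⁻¹
copper: T>10 °C ⇒ hinge -0.080·(22.1−10) = -0.9680
  SO₂ term: 0.0053·6.0^0.26·exp(0.059·85-0.9680) = 0.4833
  Cl⁻ term: 0.01025·14.4^0.27·exp(0.036·85+0.049·22.1) = 1.327
  r_corr = 0.4833 + 1.327 = 1.81 μm/a
  mass loss = 1.81 μm/a × 8.96 g/cm³ = 16.22 g·m⁻²·a⁻¹
zinc: temperature factor f = -0.071·(12.1) = -0.8591
  SO₂ term: 0.0129·6.0^0.44·exp(0.046·85-0.8591) = 0.5997
  Cl⁻ term: 0.0175·14.4^0.57·exp(0.008·85+0.085·22.1) = 1.034
  sum: 0.5997 + 1.034 → r_corr = 1.634 μm/a
  mass loss = 1.634 μm/a × 7.14 g/cm³ = 11.66 g·m⁻²·a⁻¹
Ordering by g·m⁻²·a⁻¹: carbon steel (268) > copper (16.2) > zinc (11.7)

["carbon steel", "copper", "zinc"]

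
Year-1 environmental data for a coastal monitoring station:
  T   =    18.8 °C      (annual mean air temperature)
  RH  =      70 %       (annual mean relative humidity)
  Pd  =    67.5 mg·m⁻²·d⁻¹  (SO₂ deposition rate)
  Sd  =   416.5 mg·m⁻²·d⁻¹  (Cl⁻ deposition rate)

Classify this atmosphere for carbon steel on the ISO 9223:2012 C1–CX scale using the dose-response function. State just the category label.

C5

carbon steel: f(T) = -0.054·(T−10) [T>10 °C] = -0.4752
  sulphur-dioxide contribution → 39.89 μm/a
  chloride contribution → 91.74 μm/a
  total first-year rate 131.6 μm/a
132 μm/a falls in (80, 200] for carbon steel → category C5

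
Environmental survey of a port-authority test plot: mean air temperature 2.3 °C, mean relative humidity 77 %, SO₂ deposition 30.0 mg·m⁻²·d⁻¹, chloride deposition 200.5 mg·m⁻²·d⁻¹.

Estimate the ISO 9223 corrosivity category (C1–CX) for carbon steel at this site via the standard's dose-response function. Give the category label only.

C4

carbon steel: temperature factor f = +0.150·(-7.7) = -1.1550
  SO₂ term: 1.77·30.0^0.52·exp(0.02·77-1.1550) = 15.25
  Cl⁻ term: 0.102·200.5^0.62·exp(0.033·77+0.04·2.3) = 37.97
  r_corr = 15.25 + 37.97 = 53.22 μm/a
53.2 μm/a falls in (50, 80] for carbon steel → category C4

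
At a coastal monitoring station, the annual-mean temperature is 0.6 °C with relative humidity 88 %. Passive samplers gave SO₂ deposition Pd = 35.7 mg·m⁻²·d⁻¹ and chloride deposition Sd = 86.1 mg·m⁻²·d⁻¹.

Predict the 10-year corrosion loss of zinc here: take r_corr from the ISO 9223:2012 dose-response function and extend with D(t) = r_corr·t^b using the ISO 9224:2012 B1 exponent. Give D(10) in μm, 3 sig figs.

D(10) = 19.3 μm

zinc: temperature factor f = +0.038·(-9.4) = -0.3572
  Pd branch = 0.0129·Pd^0.44·e^(0.046·RH+f) = 2.493 μm/a
  Cl⁻ term: 0.0175·86.1^0.57·exp(0.008·88+0.085·0.6) = 0.4719
  r_corr = 2.493 + 0.4719 = 2.965 μm/a
Long-term exponent b (ISO 9224 Table 2, B1) = 0.813
  D(10) = 2.965 × 10^0.813 = 2.965 × 6.501 = 19.27 μm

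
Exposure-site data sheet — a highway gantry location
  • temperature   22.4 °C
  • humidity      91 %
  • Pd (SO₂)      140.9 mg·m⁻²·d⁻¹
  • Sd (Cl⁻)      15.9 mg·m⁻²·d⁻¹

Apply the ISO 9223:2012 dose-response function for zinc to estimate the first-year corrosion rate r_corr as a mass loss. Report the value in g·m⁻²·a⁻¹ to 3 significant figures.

r_corr = 30.6 g·m⁻²·a⁻¹

zinc: T>10 °C ⇒ hinge -0.071·(22.4−10) = -0.8804
  sulphur-dioxide contribution → 3.103 μm/a
  chloride contribution → 1.177 μm/a
  total first-year rate 4.28 μm/a
Convert to mass loss: 4.28 μm/a × 7.14 g/cm³ = 30.56 g·m⁻²·a⁻¹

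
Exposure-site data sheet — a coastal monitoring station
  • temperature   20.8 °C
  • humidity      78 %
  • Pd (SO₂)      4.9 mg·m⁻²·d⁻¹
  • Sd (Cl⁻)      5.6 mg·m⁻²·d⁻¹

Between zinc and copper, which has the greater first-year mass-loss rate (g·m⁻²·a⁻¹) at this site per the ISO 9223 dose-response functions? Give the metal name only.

copper

zinc: f(T) = -0.071·(T−10) [T>10 °C] = -0.7668
  sulphur-dioxide contribution → 0.436 μm/a
  chloride contribution → 0.5109 μm/a
  ⇒ r_corr(zinc) = 0.9469 μm/a
  mass loss = 0.9469 μm/a × 7.14 g/cm³ = 6.761 g·m⁻²·a⁻¹
copper: temperature factor f = -0.080·(10.8) = -0.8640
  sulphur-dioxide contribution → 0.3366 μm/a
  chloride contribution → 0.7497 μm/a
  total first-year rate 1.086 μm/a
  mass loss = 1.086 μm/a × 8.96 g/cm³ = 9.733 g·m⁻²·a⁻¹
Ordering by g·m⁻²·a⁻¹: copper (9.73) > zinc (6.76)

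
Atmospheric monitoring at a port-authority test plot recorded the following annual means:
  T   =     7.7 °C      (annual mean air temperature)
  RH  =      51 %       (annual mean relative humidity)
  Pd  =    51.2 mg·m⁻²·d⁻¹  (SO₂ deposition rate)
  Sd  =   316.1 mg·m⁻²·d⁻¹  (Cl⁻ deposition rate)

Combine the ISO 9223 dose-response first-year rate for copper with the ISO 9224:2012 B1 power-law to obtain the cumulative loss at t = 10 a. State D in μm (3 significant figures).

D(10) = 3.10 μm

copper: f(T) = +0.126·(T−10) [T≤10 °C] = -0.2898
  Pd branch = 0.0053·Pd^0.26·e^(0.059·RH+f) = 0.2237 μm/a
  Sd branch = 0.01025·Sd^0.27·e^(0.036·RH+0.049·T) = 0.4435 μm/a
  sum: 0.2237 + 0.4435 → r_corr = 0.6672 μm/a
ISO 9224: D(t) = r_corr · t^b with b = 0.667 (copper, B1)
  D(10) = 0.6672 × 10^0.667 = 0.6672 × 4.645 = 3.099 μm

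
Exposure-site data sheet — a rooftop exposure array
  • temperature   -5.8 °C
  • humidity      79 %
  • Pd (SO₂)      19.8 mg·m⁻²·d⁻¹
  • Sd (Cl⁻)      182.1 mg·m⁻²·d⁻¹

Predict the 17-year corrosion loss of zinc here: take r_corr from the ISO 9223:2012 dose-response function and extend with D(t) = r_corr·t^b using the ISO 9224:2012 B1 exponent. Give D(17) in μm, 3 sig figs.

D(17) = 13.9 μm

zinc: T≤10 °C ⇒ hinge +0.038·(-5.8−10) = -0.6004
  Pd branch = 0.0129·Pd^0.44·e^(0.046·RH+f) = 0.9968 μm/a
  Cl⁻ term: 0.0175·182.1^0.57·exp(0.008·79+0.085·-5.8) = 0.3906
  r_corr = 0.9968 + 0.3906 = 1.387 μm/a
Long-term exponent b (ISO 9224 Table 2, B1) = 0.813
  D(17) = 1.387 × 17^0.813 = 1.387 × 10.01 = 13.89 μm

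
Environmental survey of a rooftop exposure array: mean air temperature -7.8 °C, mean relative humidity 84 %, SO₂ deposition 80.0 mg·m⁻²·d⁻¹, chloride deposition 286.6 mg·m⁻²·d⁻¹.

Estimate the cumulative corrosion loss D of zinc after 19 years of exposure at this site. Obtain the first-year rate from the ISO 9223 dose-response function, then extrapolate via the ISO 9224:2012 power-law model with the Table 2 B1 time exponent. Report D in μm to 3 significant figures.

D(19) = 28.4 μm

zinc: f(T) = +0.038·(T−10) [T≤10 °C] = -0.6764
  SO₂ term: 0.0129·80.0^0.44·exp(0.046·84-0.6764) = 2.149
  Sd branch = 0.0175·Sd^0.57·e^(0.008·RH+0.085·T) = 0.4442 μm/a
  sum: 2.149 + 0.4442 → r_corr = 2.594 μm/a
Long-term exponent b (ISO 9224 Table 2, B1) = 0.813
  D(19) = 2.594 × 19^0.813 = 2.594 × 10.96 = 28.41 μm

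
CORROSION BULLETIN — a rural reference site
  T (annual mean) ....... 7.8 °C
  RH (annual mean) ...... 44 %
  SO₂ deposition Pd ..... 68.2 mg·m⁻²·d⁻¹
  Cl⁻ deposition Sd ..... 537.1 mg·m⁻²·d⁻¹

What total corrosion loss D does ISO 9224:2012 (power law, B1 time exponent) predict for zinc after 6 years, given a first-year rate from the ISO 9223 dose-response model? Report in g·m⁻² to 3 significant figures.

D(6) = 70.9 g·m⁻²

zinc: f(T) = +0.038·(T−10) [T≤10 °C] = -0.0836
  Pd branch = 0.0129·Pd^0.44·e^(0.046·RH+f) = 0.5757 μm/a
  Cl⁻ term: 0.0175·537.1^0.57·exp(0.008·44+0.085·7.8) = 1.738
  r_corr = 0.5757 + 1.738 = 2.313 μm/a
Power-law: D(6) = r_corr · 6^0.813
  D(6) = 2.313 × 6^0.813 = 2.313 × 4.292 = 9.928 μm
  Mass loss = 9.928 μm × 7.14 g/cm³ = 70.89 g·m⁻²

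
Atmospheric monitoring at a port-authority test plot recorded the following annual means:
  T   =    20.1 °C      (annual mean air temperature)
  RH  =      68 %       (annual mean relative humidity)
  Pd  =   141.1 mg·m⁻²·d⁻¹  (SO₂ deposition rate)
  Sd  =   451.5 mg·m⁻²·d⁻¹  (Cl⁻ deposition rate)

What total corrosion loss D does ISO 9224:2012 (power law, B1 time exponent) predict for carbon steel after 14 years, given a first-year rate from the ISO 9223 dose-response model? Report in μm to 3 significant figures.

carbon steel: T>10 °C ⇒ hinge -0.054·(20.1−10) = -0.5454
  SO₂ term: 1.77·141.1^0.52·exp(0.02·68-0.5454) = 52.42
  Sd branch = 0.102·Sd^0.62·e^(0.033·RH+0.04·T) = 95.11 μm/a
  r_corr = 52.42 + 95.11 = 147.5 μm/a
ISO 9224: D(t) = r_corr · t^b with b = 0.523 (carbon steel, B1)
  D(14) = 147.5 × 14^0.523 = 147.5 × 3.976 = 586.5 μm

D(14) = 587 μm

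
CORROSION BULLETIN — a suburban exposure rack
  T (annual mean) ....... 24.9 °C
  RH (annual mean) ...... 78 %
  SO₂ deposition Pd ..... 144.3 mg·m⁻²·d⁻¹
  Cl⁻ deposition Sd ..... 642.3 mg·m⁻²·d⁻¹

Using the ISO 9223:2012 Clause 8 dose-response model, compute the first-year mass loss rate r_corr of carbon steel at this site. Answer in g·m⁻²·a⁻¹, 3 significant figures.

carbon steel: T>10 °C ⇒ hinge -0.054·(24.9−10) = -0.8046
  SO₂ term: 1.77·144.3^0.52·exp(0.02·78-0.8046) = 49.99
  Sd branch = 0.102·Sd^0.62·e^(0.033·RH+0.04·T) = 199.4 μm/a
  r_corr = 49.99 + 199.4 = 249.4 μm/a
Convert to mass loss: 249.4 μm/a × 7.85 g/cm³ = 1958 g·m⁻²·a⁻¹

r_corr = 1.96e+03 g·m⁻²·a⁻¹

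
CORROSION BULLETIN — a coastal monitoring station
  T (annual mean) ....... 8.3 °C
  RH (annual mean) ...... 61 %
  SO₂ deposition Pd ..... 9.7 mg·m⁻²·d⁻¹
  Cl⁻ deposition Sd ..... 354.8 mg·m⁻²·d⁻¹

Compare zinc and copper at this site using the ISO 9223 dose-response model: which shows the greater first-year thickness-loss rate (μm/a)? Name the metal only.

zinc

zinc: f(T) = +0.038·(T−10) [T≤10 °C] = -0.0646
  sulphur-dioxide contribution → 0.5437 μm/a
  chloride contribution → 1.64 μm/a
  total first-year rate 2.184 μm/a
copper: T≤10 °C ⇒ hinge +0.126·(8.3−10) = -0.2142
  sulphur-dioxide contribution → 0.2824 μm/a
  chloride contribution → 0.6754 μm/a
  ⇒ r_corr(copper) = 0.9578 μm/a
Ordering by μm/a: zinc (2.18) > copper (0.958)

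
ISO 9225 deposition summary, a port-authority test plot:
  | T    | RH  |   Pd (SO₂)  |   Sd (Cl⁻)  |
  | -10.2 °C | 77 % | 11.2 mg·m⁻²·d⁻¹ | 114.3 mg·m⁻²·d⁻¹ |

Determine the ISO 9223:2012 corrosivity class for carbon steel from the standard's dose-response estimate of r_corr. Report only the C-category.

carbon steel: T≤10 °C ⇒ hinge +0.150·(-10.2−10) = -3.0300
  sulphur-dioxide contribution → 1.401 μm/a
  chloride contribution → 16.25 μm/a
  ⇒ r_corr(carbon steel) = 17.65 μm/a
17.7 μm/a falls in (1.3, 25] for carbon steel → category C2

C2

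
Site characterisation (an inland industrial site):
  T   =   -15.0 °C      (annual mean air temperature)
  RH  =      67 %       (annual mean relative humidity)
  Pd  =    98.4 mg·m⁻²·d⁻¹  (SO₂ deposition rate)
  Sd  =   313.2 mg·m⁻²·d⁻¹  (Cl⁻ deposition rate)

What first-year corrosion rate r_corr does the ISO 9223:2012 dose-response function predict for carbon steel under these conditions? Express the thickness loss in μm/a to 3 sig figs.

r_corr = 19.7 μm/a

carbon steel: temperature factor f = +0.150·(-25.0) = -3.7500
  SO₂ term: 1.77·98.4^0.52·exp(0.02·67-3.7500) = 1.729
  Cl⁻ term: 0.102·313.2^0.62·exp(0.033·67+0.04·-15.0) = 18.02
  sum: 1.729 + 18.02 → r_corr = 19.74 μm/a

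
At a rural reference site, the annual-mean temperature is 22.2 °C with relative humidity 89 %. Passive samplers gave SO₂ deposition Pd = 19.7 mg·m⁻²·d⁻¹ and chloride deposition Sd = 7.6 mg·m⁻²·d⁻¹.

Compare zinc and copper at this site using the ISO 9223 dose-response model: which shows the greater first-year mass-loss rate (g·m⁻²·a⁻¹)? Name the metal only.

copper

zinc: temperature factor f = -0.071·(12.2) = -0.8662
  sulphur-dioxide contribution → 1.208 μm/a
  chloride contribution → 0.7479 μm/a
  total first-year rate 1.956 μm/a
  mass loss = 1.956 μm/a × 7.14 g/cm³ = 13.96 g·m⁻²·a⁻¹
copper: f(T) = -0.080·(T−10) [T>10 °C] = -0.9760
  sulphur-dioxide contribution → 0.8269 μm/a
  chloride contribution → 1.296 μm/a
  ⇒ r_corr(copper) = 2.122 μm/a
  mass loss = 2.122 μm/a × 8.96 g/cm³ = 19.02 g·m⁻²·a⁻¹
Ordering by g·m⁻²·a⁻¹: copper (19) > zinc (14)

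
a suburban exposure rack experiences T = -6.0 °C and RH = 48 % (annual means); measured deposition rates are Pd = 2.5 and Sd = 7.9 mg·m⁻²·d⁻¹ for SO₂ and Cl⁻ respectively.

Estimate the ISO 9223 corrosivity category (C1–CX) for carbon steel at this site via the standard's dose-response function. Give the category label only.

carbon steel: T≤10 °C ⇒ hinge +0.150·(-6.0−10) = -2.4000
  SO₂ term: 1.77·2.5^0.52·exp(0.02·48-2.4000) = 0.6753
  Cl⁻ term: 0.102·7.9^0.62·exp(0.033·48+0.04·-6.0) = 1.409
  r_corr = 0.6753 + 1.409 = 2.084 μm/a
ISO 9223 Table 2 (carbon steel): 1.3 < 2.08 ≤ 25 μm/a ⇒ C2

C2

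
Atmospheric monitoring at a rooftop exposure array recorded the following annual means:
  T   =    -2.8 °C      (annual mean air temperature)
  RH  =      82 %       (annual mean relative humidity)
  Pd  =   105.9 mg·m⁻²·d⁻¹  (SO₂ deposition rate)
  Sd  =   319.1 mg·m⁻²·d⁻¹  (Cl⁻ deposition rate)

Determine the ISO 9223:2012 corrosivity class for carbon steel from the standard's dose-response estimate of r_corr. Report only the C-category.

carbon steel: f(T) = +0.150·(T−10) [T≤10 °C] = -1.9200
  Pd branch = 1.77·Pd^0.52·e^(0.02·RH+f) = 15.11 μm/a
  Cl⁻ term: 0.102·319.1^0.62·exp(0.033·82+0.04·-2.8) = 48.71
  r_corr = 15.11 + 48.71 = 63.82 μm/a
Category bounds: 50…80 μm/a bracket r_corr ⇒ C4

C4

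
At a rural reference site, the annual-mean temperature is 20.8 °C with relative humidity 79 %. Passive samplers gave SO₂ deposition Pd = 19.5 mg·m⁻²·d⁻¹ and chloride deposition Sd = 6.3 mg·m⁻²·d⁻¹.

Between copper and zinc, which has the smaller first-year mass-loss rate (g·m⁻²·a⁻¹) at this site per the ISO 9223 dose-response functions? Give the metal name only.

zinc

copper: temperature factor f = -0.080·(10.8) = -0.8640
  SO₂ term: 0.0053·19.5^0.26·exp(0.059·79-0.8640) = 0.5113
  Cl⁻ term: 0.01025·6.3^0.27·exp(0.036·79+0.049·20.8) = 0.8023
  sum: 0.5113 + 0.8023 → r_corr = 1.314 μm/a
  mass loss = 1.314 μm/a × 8.96 g/cm³ = 11.77 g·m⁻²·a⁻¹
zinc: T>10 °C ⇒ hinge -0.071·(20.8−10) = -0.7668
  SO₂ term: 0.0129·19.5^0.44·exp(0.046·79-0.7668) = 0.8383
  Sd branch = 0.0175·Sd^0.57·e^(0.008·RH+0.085·T) = 0.5508 μm/a
  sum: 0.8383 + 0.5508 → r_corr = 1.389 μm/a
  mass loss = 1.389 μm/a × 7.14 g/cm³ = 9.918 g·m⁻²·a⁻¹
Ordering by g·m⁻²·a⁻¹: copper (11.8) > zinc (9.92)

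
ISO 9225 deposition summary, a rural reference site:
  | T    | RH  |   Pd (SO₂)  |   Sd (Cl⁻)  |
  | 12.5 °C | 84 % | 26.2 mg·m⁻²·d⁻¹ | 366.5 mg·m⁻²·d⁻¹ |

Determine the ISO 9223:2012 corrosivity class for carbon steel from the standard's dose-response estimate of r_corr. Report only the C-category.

carbon steel: f(T) = -0.054·(T−10) [T>10 °C] = -0.1350
  Pd branch = 1.77·Pd^0.52·e^(0.02·RH+f) = 45.34 μm/a
  Cl⁻ term: 0.102·366.5^0.62·exp(0.033·84+0.04·12.5) = 104.6
  sum: 45.34 + 104.6 → r_corr = 149.9 μm/a
150 μm/a falls in (80, 200] for carbon steel → category C5

C5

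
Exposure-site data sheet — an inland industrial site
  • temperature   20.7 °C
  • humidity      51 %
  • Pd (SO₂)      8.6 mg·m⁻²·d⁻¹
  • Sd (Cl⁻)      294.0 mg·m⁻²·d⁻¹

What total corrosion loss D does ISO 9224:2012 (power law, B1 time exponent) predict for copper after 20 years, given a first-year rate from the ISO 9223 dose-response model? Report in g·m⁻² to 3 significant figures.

D(20) = 59.6 g·m⁻²

copper: temperature factor f = -0.080·(10.7) = -0.8560
  SO₂ term: 0.0053·8.6^0.26·exp(0.059·51-0.8560) = 0.07985
  Cl⁻ term: 0.01025·294.0^0.27·exp(0.036·51+0.049·20.7) = 0.8223
  sum: 0.07985 + 0.8223 → r_corr = 0.9022 μm/a
ISO 9224: D(t) = r_corr · t^b with b = 0.667 (copper, B1)
  D(20) = 0.9022 × 20^0.667 = 0.9022 × 7.375 = 6.654 μm
  Mass loss = 6.654 μm × 8.96 g/cm³ = 59.62 g·m⁻²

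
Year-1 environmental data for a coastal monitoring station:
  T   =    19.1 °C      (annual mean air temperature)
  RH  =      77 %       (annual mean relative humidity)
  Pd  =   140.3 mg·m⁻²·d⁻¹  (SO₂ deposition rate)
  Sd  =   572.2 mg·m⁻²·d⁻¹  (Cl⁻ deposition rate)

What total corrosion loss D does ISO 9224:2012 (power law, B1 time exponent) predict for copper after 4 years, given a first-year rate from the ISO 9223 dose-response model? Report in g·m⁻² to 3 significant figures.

copper: temperature factor f = -0.080·(9.1) = -0.7280
  sulphur-dioxide contribution → 0.8696 μm/a
  chloride contribution → 2.321 μm/a
  ⇒ r_corr(copper) = 3.19 μm/a
Power-law: D(4) = r_corr · 4^0.667
  D(4) = 3.19 × 4^0.667 = 3.19 × 2.521 = 8.042 μm
  Mass loss = 8.042 μm × 8.96 g/cm³ = 72.06 g·m⁻²

D(4) = 72.1 g·m⁻²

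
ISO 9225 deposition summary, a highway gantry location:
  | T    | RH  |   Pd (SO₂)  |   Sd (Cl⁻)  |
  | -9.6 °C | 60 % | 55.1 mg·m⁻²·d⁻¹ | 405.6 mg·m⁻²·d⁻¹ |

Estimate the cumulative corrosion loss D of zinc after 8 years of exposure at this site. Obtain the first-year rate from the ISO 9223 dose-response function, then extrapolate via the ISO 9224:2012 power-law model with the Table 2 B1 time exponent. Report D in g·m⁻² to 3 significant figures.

zinc: f(T) = +0.038·(T−10) [T≤10 °C] = -0.7448
  sulphur-dioxide contribution → 0.5648 μm/a
  chloride contribution → 0.3835 μm/a
  total first-year rate 0.9483 μm/a
Power-law: D(8) = r_corr · 8^0.813
  D(8) = 0.9483 × 8^0.813 = 0.9483 × 5.423 = 5.142 μm
  Mass loss = 5.142 μm × 7.14 g/cm³ = 36.71 g·m⁻²

D(8) = 36.7 g·m⁻²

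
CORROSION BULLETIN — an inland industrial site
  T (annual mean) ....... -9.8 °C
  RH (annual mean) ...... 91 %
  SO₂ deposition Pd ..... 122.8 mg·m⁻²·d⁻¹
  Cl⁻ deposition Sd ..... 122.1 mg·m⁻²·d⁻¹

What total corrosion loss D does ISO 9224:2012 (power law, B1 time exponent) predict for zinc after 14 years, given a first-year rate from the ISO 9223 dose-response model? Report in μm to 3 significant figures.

zinc: f(T) = +0.038·(T−10) [T≤10 °C] = -0.7524
  Pd branch = 0.0129·Pd^0.44·e^(0.046·RH+f) = 3.319 μm/a
  Sd branch = 0.0175·Sd^0.57·e^(0.008·RH+0.085·T) = 0.2437 μm/a
  r_corr = 3.319 + 0.2437 = 3.563 μm/a
Long-term exponent b (ISO 9224 Table 2, B1) = 0.813
  D(14) = 3.563 × 14^0.813 = 3.563 × 8.547 = 30.45 μm

D(14) = 30.5 μm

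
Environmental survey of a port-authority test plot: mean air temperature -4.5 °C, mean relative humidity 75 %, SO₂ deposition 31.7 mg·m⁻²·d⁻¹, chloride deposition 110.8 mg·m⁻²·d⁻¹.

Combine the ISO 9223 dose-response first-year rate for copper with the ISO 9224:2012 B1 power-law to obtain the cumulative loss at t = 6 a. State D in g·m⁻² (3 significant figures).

copper: f(T) = +0.126·(T−10) [T≤10 °C] = -1.8270
  sulphur-dioxide contribution → 0.1749 μm/a
  chloride contribution → 0.4361 μm/a
  total first-year rate 0.611 μm/a
ISO 9224: D(t) = r_corr · t^b with b = 0.667 (copper, B1)
  D(6) = 0.611 × 6^0.667 = 0.611 × 3.304 = 2.019 μm
  Mass loss = 2.019 μm × 8.96 g/cm³ = 18.09 g·m⁻²

D(6) = 18.1 g·m⁻²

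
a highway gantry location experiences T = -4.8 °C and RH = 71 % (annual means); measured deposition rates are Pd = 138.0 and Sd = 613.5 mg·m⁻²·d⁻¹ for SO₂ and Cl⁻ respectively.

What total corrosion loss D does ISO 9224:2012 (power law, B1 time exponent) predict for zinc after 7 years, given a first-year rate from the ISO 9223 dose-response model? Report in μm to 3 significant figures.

zinc: f(T) = +0.038·(T−10) [T≤10 °C] = -0.5624
  SO₂ term: 0.0129·138.0^0.44·exp(0.046·71-0.5624) = 1.684
  Sd branch = 0.0175·Sd^0.57·e^(0.008·RH+0.085·T) = 0.7972 μm/a
  sum: 1.684 + 0.7972 → r_corr = 2.481 μm/a
ISO 9224: D(t) = r_corr · t^b with b = 0.813 (zinc, B1)
  D(7) = 2.481 × 7^0.813 = 2.481 × 4.865 = 12.07 μm

D(7) = 12.1 μm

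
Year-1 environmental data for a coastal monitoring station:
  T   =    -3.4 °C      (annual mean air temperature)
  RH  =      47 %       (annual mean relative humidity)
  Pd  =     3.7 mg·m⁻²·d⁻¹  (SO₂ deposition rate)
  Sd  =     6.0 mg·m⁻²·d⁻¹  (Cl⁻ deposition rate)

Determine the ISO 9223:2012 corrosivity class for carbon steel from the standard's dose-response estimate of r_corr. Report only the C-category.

carbon steel: temperature factor f = +0.150·(-13.4) = -2.0100
  sulphur-dioxide contribution → 1.199 μm/a
  chloride contribution → 1.275 μm/a
  ⇒ r_corr(carbon steel) = 2.474 μm/a
Category bounds: 1.3…25 μm/a bracket r_corr ⇒ C2

C2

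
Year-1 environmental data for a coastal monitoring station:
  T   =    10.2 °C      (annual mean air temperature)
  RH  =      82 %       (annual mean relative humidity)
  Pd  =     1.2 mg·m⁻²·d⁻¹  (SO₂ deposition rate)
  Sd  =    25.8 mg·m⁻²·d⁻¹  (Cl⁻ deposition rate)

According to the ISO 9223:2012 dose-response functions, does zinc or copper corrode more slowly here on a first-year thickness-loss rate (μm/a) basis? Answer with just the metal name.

zinc: f(T) = -0.071·(T−10) [T>10 °C] = -0.0142
  Pd branch = 0.0129·Pd^0.44·e^(0.046·RH+f) = 0.599 μm/a
  Sd branch = 0.0175·Sd^0.57·e^(0.008·RH+0.085·T) = 0.5118 μm/a
  sum: 0.599 + 0.5118 → r_corr = 1.111 μm/a
copper: T>10 °C ⇒ hinge -0.080·(10.2−10) = -0.0160
  SO₂ term: 0.0053·1.2^0.26·exp(0.059·82-0.0160) = 0.6903
  Cl⁻ term: 0.01025·25.8^0.27·exp(0.036·82+0.049·10.2) = 0.778
  sum: 0.6903 + 0.778 → r_corr = 1.468 μm/a
Ordering by μm/a: copper (1.47) > zinc (1.11)

zinc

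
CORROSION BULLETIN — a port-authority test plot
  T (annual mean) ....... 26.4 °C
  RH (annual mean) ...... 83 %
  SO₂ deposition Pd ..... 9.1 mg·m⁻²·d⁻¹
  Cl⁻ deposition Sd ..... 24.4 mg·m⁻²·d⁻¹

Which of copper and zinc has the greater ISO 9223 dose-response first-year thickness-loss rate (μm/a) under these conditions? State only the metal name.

copper: f(T) = -0.080·(T−10) [T>10 °C] = -1.3120
  sulphur-dioxide contribution → 0.3393 μm/a
  chloride contribution → 1.757 μm/a
  total first-year rate 2.096 μm/a
zinc: f(T) = -0.071·(T−10) [T>10 °C] = -1.1644
  sulphur-dioxide contribution → 0.4842 μm/a
  chloride contribution → 1.981 μm/a
  total first-year rate 2.465 μm/a
Ordering by μm/a: zinc (2.46) > copper (2.1)

zinc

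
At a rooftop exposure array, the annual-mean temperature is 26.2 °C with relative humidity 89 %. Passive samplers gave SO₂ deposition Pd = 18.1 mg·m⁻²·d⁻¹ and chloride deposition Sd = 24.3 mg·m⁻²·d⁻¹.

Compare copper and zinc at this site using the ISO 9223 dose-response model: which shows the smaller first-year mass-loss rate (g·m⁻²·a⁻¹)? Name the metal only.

copper: T>10 °C ⇒ hinge -0.080·(26.2−10) = -1.2960
  sulphur-dioxide contribution → 0.5874 μm/a
  chloride contribution → 2.157 μm/a
  total first-year rate 2.744 μm/a
  mass loss = 2.744 μm/a × 8.96 g/cm³ = 24.59 g·m⁻²·a⁻¹
zinc: temperature factor f = -0.071·(16.2) = -1.1502
  sulphur-dioxide contribution → 0.8759 μm/a
  chloride contribution → 2.038 μm/a
  total first-year rate 2.914 μm/a
  mass loss = 2.914 μm/a × 7.14 g/cm³ = 20.81 g·m⁻²·a⁻¹
Ordering by g·m⁻²·a⁻¹: copper (24.6) > zinc (20.8)

zinc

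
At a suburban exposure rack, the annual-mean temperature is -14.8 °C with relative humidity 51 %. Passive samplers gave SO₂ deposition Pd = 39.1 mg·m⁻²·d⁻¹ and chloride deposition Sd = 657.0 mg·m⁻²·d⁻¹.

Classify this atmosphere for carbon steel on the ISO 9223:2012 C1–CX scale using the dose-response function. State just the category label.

C2

carbon steel: f(T) = +0.150·(T−10) [T≤10 °C] = -3.7200
  sulphur-dioxide contribution → 0.8004 μm/a
  chloride contribution → 16.96 μm/a
  total first-year rate 17.76 μm/a
Category bounds: 1.3…25 μm/a bracket r_corr ⇒ C2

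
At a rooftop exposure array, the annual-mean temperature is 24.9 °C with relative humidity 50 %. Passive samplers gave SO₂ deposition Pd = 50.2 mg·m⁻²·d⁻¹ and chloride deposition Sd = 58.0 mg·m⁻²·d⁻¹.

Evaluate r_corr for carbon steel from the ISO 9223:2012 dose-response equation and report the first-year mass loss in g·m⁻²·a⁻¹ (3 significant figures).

r_corr = 269 g·m⁻²·a⁻¹

carbon steel: T>10 °C ⇒ hinge -0.054·(24.9−10) = -0.8046
  SO₂ term: 1.77·50.2^0.52·exp(0.02·50-0.8046) = 16.49
  Sd branch = 0.102·Sd^0.62·e^(0.033·RH+0.04·T) = 17.83 μm/a
  sum: 16.49 + 17.83 → r_corr = 34.32 μm/a
Convert to mass loss: 34.32 μm/a × 7.85 g/cm³ = 269.4 g·m⁻²·a⁻¹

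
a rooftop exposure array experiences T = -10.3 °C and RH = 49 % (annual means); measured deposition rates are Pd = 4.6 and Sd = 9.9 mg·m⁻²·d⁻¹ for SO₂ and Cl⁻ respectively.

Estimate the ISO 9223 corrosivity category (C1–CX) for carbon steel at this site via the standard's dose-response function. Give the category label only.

C2

carbon steel: f(T) = +0.150·(T−10) [T≤10 °C] = -3.0450
  sulphur-dioxide contribution → 0.4964 μm/a
  chloride contribution → 1.41 μm/a
  ⇒ r_corr(carbon steel) = 1.906 μm/a
Category bounds: 1.3…25 μm/a bracket r_corr ⇒ C2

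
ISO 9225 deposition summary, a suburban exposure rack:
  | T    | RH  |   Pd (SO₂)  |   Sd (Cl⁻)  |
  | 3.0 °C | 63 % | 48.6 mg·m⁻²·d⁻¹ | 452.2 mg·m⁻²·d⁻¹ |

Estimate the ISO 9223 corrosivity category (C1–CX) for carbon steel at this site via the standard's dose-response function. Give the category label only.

carbon steel: f(T) = +0.150·(T−10) [T≤10 °C] = -1.0500
  Pd branch = 1.77·Pd^0.52·e^(0.02·RH+f) = 16.45 μm/a
  Sd branch = 0.102·Sd^0.62·e^(0.033·RH+0.04·T) = 40.73 μm/a
  r_corr = 16.45 + 40.73 = 57.18 μm/a
ISO 9223 Table 2 (carbon steel): 50 < 57.2 ≤ 80 μm/a ⇒ C4

C4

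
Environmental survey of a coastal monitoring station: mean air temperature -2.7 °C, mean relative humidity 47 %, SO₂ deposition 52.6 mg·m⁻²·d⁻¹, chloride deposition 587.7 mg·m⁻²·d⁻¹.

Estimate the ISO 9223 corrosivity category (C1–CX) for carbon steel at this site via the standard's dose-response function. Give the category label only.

carbon steel: f(T) = +0.150·(T−10) [T≤10 °C] = -1.9050
  Pd branch = 1.77·Pd^0.52·e^(0.02·RH+f) = 5.294 μm/a
  Cl⁻ term: 0.102·587.7^0.62·exp(0.033·47+0.04·-2.7) = 22.5
  sum: 5.294 + 22.5 → r_corr = 27.79 μm/a
Category bounds: 25…50 μm/a bracket r_corr ⇒ C3

C3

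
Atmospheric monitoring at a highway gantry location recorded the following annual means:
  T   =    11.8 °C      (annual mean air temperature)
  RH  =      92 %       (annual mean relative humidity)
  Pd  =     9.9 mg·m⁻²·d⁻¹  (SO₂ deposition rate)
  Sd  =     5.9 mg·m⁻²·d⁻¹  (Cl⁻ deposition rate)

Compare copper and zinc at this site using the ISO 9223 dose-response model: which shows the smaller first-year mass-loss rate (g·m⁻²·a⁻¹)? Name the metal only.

copper: T>10 °C ⇒ hinge -0.080·(11.8−10) = -0.1440
  sulphur-dioxide contribution → 1.897 μm/a
  chloride contribution → 0.8097 μm/a
  total first-year rate 2.706 μm/a
  mass loss = 2.706 μm/a × 8.96 g/cm³ = 24.25 g·m⁻²·a⁻¹
zinc: temperature factor f = -0.071·(1.8) = -0.1278
  sulphur-dioxide contribution → 2.143 μm/a
  chloride contribution → 0.2739 μm/a
  total first-year rate 2.417 μm/a
  mass loss = 2.417 μm/a × 7.14 g/cm³ = 17.26 g·m⁻²·a⁻¹
Ordering by g·m⁻²·a⁻¹: copper (24.2) > zinc (17.3)

zinc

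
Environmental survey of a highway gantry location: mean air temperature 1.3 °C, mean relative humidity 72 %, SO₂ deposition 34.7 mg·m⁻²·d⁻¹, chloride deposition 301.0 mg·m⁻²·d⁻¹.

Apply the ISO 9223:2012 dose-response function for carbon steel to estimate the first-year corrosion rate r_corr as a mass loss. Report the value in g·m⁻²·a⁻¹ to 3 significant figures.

carbon steel: T≤10 °C ⇒ hinge +0.150·(1.3−10) = -1.3050
  Pd branch = 1.77·Pd^0.52·e^(0.02·RH+f) = 12.81 μm/a
  Cl⁻ term: 0.102·301.0^0.62·exp(0.033·72+0.04·1.3) = 39.79
  sum: 12.81 + 39.79 → r_corr = 52.6 μm/a
Convert to mass loss: 52.6 μm/a × 7.85 g/cm³ = 412.9 g·m⁻²·a⁻¹

r_corr = 413 g·m⁻²·a⁻¹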